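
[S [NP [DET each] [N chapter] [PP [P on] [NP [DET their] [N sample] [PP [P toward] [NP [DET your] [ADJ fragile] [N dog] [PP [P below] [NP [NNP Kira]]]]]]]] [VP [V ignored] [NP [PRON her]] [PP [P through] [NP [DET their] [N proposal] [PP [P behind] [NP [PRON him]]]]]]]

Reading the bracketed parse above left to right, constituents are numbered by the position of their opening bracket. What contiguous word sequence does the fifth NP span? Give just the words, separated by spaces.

her

The NP opening brackets appear, in order, over: "each chapter on their sample toward your fragile dog below Kira"; "their sample toward your fragile dog below Kira"; "your fragile dog below Kira"; "Kira"; "her"; "their proposal behind him"; "him". The fifth one spans "her".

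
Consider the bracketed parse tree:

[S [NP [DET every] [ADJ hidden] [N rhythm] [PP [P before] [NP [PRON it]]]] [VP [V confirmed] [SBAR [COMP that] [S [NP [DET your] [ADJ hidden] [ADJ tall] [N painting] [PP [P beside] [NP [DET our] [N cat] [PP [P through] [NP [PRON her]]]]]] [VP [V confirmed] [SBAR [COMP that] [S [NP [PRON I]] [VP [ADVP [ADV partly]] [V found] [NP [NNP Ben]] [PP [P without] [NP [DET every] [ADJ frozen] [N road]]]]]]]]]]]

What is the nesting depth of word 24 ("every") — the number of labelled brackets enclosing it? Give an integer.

11

Counting open brackets not yet closed at "every": [S [VP [SBAR [S [VP [SBAR [S [VP [PP [NP [DET = 11.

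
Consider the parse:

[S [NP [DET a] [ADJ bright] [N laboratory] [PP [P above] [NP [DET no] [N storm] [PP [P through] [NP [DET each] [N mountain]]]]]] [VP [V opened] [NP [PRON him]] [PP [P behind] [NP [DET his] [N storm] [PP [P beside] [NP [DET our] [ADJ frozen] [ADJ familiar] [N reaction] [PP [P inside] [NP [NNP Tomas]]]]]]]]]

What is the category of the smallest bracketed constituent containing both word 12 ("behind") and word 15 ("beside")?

Both words fall inside [PP behind his storm beside our frozen familiar reaction inside Tomas] (words 12–21), and no smaller constituent contains them both. Label: PP.

PP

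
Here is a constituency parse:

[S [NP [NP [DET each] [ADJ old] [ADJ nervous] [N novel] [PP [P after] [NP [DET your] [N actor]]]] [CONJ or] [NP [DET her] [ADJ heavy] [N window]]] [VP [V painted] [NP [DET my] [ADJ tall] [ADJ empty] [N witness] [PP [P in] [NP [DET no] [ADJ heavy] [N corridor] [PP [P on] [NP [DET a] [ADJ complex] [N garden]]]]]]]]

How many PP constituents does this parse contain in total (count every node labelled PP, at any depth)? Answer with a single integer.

Listing each PP by its span: [PP after your actor]; [PP in no heavy corridor on a complex garden]; [PP on a complex garden] — that makes 3.

3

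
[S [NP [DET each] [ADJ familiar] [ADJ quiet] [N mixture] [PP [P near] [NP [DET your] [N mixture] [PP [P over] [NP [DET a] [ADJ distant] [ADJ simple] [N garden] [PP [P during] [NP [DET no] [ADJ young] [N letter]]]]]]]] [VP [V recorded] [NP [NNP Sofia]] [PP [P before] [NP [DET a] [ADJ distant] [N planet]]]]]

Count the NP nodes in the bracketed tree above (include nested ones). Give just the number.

The NP constituents are: [NP each familiar quiet mixture near your mixture over a distant simple garden during no young letter]; [NP your mixture over a distant simple garden during no young letter]; [NP a distant simple garden during no young letter]; [NP no young letter]; [NP Sofia]; [NP a distant planet]. Total: 6.

6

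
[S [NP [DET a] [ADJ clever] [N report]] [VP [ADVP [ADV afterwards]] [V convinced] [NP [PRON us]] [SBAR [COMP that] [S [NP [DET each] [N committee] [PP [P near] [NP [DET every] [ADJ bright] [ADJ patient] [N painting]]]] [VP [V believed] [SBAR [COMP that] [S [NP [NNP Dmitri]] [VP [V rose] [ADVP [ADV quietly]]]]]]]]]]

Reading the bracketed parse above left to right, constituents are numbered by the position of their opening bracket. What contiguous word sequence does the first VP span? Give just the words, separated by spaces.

afterwards convinced us that each committee near every bright patient painting believed that Dmitri rose quietly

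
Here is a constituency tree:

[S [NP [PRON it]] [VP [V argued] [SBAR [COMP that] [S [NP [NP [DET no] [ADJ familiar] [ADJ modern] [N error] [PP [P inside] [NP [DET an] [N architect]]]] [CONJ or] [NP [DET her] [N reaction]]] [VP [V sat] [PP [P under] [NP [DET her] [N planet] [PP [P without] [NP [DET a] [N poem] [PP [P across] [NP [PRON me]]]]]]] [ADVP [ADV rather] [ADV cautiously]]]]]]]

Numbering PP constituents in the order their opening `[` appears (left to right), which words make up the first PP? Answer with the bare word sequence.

The PP opening brackets appear, in order, over: "inside an architect"; "under her planet without a poem across me"; "without a poem across me"; "across me". The first one spans "inside an architect".

inside an architect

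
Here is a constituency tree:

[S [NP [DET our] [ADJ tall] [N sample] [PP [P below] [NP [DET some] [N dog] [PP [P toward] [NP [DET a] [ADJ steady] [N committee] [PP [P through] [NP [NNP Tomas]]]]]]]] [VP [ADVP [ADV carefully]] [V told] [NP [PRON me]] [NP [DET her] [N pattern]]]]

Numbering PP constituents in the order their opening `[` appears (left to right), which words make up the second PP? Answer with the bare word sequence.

toward a steady committee through Tomas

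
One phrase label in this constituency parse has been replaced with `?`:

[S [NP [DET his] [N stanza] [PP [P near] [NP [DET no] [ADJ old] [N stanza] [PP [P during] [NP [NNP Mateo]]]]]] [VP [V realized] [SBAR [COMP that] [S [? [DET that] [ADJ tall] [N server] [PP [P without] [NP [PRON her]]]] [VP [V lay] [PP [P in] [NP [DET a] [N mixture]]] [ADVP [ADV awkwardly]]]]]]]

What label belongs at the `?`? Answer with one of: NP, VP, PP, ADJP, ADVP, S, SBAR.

NP

Looking at what the `?` directly dominates — DET 'that', ADJ 'tall', N 'server', PP — this is a noun phrase (NP).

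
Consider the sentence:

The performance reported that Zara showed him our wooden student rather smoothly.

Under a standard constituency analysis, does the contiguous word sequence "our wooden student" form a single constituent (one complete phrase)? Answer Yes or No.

The sequence corresponds to a single NP node — the noun phrase "our wooden student".

Yes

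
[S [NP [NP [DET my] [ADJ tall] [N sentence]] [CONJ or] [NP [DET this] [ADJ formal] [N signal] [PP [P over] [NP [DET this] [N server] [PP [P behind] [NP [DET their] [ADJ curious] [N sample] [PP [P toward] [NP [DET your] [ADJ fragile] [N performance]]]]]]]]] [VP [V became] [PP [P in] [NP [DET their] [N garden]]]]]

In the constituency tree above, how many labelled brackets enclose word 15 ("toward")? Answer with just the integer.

9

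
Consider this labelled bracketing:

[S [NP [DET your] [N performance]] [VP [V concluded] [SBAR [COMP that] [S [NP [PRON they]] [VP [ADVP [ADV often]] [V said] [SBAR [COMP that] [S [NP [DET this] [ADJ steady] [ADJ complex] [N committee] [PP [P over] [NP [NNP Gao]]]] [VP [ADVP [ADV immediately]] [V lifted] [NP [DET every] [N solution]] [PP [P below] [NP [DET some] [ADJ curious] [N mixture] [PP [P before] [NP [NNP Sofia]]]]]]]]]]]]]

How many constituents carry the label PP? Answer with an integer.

3

Listing each PP by its span: [PP over Gao]; [PP below some curious mixture before Sofia]; [PP before Sofia] — that makes 3.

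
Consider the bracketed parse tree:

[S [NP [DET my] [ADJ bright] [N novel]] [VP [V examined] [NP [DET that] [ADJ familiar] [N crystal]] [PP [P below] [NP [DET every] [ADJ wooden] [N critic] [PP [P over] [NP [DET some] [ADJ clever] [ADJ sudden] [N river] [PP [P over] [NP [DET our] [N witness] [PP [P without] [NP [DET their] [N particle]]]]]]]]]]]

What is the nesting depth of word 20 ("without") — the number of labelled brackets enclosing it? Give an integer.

10

Path from the root down to the word: S → VP → PP → NP → PP → NP → PP → NP → PP → P. That is 10 enclosing brackets.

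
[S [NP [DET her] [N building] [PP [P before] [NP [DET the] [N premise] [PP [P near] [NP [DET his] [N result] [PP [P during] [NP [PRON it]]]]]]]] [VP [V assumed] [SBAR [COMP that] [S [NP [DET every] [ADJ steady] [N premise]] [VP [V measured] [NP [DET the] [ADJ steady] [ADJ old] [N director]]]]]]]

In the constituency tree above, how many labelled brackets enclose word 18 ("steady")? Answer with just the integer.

Counting open brackets not yet closed at "steady": [S [VP [SBAR [S [VP [NP [ADJ = 7.

7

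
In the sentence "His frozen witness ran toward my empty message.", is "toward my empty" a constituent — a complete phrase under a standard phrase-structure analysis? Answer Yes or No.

No

The smallest constituent containing the whole sequence is the prepositional phrase [PP toward my empty message], but the sequence is only part of it — it straddles the boundary between preposition "toward" and noun phrase "my empty message".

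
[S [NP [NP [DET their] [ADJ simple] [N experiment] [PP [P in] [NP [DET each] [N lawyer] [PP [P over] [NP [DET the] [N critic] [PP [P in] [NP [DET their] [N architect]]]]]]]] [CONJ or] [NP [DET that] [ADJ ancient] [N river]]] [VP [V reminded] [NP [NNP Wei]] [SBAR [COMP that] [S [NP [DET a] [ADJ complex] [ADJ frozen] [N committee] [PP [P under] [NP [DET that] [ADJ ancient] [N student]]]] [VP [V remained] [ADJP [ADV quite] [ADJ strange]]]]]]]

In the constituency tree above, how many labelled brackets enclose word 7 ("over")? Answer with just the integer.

The word sits inside P, which is inside PP, inside NP, inside PP, inside NP, inside NP, inside S — 7 brackets in all.

7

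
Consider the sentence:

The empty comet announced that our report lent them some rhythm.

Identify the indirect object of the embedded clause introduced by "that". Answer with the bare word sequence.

them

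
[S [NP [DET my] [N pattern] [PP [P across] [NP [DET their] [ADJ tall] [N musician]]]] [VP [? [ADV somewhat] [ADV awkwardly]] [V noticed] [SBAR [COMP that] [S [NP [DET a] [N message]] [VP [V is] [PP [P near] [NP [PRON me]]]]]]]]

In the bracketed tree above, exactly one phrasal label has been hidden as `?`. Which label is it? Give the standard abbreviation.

ADVP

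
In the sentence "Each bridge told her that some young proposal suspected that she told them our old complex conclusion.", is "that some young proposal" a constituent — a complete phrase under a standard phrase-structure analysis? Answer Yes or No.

No

"that" belongs to the complementizer "that" while "proposal" belongs to the clause "some young proposal suspected that she told them our old complex conclusion"; a span that runs across that boundary is not a single phrase.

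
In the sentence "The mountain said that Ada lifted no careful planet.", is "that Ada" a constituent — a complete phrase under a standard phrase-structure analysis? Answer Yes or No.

No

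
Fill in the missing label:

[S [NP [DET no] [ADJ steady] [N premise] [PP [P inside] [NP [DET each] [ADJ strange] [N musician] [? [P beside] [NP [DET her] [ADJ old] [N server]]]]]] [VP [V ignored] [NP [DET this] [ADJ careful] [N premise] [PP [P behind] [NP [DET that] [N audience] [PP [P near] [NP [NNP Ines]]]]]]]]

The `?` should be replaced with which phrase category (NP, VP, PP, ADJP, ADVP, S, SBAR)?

PP

A constituent whose immediate children are P 'beside', NP is a prepositional phrase: PP.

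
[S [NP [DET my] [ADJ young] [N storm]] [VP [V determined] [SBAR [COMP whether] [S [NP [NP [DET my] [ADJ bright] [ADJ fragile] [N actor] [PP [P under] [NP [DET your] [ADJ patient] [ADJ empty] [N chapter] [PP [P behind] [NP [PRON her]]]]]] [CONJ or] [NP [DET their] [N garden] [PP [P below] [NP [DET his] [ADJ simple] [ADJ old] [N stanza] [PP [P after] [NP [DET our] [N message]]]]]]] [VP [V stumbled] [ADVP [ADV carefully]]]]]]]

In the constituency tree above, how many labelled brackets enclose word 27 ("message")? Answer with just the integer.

11

Counting open brackets not yet closed at "message": [S [VP [SBAR [S [NP [NP [PP [NP [PP [NP [N = 11.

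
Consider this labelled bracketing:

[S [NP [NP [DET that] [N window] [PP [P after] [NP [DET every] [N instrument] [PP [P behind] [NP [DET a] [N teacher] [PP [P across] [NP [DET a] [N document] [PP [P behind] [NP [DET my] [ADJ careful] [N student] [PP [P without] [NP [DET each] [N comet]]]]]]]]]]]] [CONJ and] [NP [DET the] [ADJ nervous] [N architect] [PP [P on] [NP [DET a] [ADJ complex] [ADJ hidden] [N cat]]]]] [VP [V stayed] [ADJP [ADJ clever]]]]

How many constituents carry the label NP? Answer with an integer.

9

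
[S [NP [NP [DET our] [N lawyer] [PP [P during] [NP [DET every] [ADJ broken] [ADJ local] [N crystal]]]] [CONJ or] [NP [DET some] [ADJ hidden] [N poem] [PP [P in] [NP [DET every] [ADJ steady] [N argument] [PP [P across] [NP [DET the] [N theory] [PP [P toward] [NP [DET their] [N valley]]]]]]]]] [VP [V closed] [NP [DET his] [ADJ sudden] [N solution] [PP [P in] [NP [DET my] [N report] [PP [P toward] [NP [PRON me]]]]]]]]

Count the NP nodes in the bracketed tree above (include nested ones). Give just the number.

10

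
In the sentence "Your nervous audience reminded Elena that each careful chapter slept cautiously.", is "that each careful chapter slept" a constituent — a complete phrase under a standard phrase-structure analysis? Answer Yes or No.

The sequence begins inside the complementizer "that" and ends inside the clause "each careful chapter slept cautiously"; it crosses a phrase boundary, so no single node in the tree spans exactly those words.

No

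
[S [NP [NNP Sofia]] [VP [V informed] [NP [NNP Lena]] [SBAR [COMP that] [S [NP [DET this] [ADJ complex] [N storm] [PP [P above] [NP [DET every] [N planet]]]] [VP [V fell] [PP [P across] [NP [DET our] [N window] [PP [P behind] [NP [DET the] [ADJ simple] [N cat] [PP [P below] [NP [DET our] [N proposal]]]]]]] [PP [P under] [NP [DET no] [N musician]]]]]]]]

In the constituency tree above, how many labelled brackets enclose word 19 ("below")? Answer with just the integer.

11

Counting open brackets not yet closed at "below": [S [VP [SBAR [S [VP [PP [NP [PP [NP [PP [P = 11.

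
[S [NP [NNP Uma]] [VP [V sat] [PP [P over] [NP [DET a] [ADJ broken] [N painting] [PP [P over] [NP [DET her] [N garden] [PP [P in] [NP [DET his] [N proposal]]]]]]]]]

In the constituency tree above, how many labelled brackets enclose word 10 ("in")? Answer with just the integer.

The word sits inside P, which is inside PP, inside NP, inside PP, inside NP, inside PP, inside VP, inside S — 8 brackets in all.

8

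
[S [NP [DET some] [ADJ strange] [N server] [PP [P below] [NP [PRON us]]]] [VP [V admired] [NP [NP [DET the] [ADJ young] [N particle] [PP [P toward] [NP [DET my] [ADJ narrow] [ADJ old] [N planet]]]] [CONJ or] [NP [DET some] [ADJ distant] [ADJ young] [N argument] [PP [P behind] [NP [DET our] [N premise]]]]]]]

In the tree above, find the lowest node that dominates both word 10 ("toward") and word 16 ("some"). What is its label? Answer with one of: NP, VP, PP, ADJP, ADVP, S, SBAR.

NP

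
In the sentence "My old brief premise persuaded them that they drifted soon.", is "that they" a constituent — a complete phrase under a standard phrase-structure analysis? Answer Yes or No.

No

The sequence begins inside the complementizer "that" and ends inside the clause "they drifted soon"; it crosses a phrase boundary, so no single node in the tree spans exactly those words.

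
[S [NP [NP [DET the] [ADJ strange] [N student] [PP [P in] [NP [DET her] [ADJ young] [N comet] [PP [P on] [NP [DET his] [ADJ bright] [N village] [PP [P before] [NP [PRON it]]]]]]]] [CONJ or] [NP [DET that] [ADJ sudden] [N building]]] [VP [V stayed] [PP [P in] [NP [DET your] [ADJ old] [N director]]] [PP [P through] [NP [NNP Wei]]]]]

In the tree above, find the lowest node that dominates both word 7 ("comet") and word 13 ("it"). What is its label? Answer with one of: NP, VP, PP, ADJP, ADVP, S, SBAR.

NP

Both words fall inside [NP her young comet on his bright village before it] (words 5–13), and no smaller constituent contains them both. Label: NP.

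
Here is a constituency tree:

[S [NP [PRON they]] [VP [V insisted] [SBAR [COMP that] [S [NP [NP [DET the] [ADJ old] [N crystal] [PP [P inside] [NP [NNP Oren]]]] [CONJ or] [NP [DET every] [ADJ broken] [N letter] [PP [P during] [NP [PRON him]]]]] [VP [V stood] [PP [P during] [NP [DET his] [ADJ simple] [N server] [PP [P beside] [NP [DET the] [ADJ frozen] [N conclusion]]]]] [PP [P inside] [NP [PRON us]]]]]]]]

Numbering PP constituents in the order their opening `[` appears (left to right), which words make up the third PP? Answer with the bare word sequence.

during his simple server beside the frozen conclusion

In left-to-right order the PP constituents are "inside Oren"; "during him"; "during his simple server beside the frozen conclusion"; "beside the frozen conclusion"; "inside us". Number 3 is "during his simple server beside the frozen conclusion".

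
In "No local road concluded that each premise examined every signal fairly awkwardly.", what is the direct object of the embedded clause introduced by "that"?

"examined" heads the VP of the embedded clause introduced by "that", and "every signal" is its direct object.

every signal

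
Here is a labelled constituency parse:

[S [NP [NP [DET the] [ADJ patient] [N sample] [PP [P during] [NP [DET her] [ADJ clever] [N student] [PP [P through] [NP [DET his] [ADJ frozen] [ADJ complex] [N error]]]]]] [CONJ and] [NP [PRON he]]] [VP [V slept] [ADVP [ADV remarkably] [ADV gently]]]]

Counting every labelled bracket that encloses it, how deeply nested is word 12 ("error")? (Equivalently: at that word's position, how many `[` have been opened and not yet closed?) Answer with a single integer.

The word sits inside N, which is inside NP, inside PP, inside NP, inside PP, inside NP, inside NP, inside S — 8 brackets in all.

8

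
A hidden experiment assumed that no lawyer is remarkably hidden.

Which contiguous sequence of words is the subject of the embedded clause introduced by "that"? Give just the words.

no lawyer

"no lawyer" is the NP that combines with the VP headed by "is" to form the embedded clause introduced by "that" — the subject.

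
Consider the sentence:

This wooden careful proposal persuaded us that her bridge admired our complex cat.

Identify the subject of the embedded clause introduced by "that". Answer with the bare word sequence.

"her bridge" is the NP that combines with the VP headed by "admired" to form the embedded clause introduced by "that" — the subject.

her bridge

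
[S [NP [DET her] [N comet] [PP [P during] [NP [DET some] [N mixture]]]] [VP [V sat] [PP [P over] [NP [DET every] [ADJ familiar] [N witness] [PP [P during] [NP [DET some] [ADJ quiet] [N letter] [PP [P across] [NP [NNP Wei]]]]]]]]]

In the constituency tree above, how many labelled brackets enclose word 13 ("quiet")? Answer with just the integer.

Counting open brackets not yet closed at "quiet": [S [VP [PP [NP [PP [NP [ADJ = 7.

7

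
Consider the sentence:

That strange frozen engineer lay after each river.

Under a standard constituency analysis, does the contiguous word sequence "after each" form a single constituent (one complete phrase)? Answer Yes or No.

No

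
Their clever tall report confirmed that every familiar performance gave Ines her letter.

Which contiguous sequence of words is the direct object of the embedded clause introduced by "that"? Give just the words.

her letter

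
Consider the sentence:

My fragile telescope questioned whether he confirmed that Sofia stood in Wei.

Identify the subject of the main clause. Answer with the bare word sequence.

The subject of the main clause is the NP immediately before the verb "questioned": "my fragile telescope".

my fragile telescope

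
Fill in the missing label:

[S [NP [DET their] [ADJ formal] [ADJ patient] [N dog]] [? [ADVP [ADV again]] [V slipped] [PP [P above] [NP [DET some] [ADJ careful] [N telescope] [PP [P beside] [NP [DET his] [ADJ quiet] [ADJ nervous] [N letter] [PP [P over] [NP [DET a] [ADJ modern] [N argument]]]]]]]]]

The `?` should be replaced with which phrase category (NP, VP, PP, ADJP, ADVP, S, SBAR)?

VP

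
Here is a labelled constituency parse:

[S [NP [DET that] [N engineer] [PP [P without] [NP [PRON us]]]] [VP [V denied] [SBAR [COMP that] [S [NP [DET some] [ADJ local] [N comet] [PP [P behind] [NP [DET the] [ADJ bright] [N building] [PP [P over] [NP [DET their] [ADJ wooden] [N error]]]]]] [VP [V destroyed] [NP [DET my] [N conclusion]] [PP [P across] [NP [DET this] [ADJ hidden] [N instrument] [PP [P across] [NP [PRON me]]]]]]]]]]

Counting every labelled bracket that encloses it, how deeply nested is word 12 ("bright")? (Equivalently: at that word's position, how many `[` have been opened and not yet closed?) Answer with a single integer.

Path from the root down to the word: S → VP → SBAR → S → NP → PP → NP → ADJ. That is 8 enclosing brackets.

8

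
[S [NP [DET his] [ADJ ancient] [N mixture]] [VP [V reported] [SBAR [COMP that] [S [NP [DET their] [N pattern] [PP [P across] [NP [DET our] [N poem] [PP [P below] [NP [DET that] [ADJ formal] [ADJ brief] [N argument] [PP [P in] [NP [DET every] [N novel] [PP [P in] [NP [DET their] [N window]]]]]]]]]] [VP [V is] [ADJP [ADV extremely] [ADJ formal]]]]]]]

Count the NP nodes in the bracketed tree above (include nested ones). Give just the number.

6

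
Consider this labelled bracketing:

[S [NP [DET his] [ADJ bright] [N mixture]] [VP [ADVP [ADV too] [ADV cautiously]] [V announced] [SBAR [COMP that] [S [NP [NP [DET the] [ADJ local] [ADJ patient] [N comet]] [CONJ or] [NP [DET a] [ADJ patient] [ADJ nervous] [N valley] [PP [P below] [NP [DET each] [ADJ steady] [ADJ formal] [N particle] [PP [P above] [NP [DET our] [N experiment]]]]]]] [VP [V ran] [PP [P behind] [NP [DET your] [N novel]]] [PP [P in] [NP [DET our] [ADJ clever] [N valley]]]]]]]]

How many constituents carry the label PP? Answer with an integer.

The PP constituents are: [PP below each steady formal particle above our experiment]; [PP above our experiment]; [PP behind your novel]; [PP in our clever valley]. Total: 4.

4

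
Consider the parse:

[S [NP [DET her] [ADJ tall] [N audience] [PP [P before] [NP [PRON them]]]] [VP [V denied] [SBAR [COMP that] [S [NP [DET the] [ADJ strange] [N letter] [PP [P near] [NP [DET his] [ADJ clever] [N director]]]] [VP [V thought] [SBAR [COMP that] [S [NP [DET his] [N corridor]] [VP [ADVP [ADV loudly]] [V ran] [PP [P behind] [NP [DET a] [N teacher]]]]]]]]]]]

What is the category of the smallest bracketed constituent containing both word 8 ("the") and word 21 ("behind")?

The smallest bracket enclosing both words is [S the strange letter near his clever director thought that his corridor loudly ran behind a teacher], so the label is S.

S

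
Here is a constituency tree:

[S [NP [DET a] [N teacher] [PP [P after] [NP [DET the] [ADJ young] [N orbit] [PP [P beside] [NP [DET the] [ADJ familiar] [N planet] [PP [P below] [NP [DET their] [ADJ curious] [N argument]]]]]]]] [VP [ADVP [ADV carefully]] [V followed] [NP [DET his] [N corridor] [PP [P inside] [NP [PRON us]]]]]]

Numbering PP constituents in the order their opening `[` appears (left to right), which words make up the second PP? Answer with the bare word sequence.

beside the familiar planet below their curious argument

Opening `[PP` markers occur at word positions 3, 7, 11, 19; the second of these opens the constituent [PP beside the familiar planet below their curious argument].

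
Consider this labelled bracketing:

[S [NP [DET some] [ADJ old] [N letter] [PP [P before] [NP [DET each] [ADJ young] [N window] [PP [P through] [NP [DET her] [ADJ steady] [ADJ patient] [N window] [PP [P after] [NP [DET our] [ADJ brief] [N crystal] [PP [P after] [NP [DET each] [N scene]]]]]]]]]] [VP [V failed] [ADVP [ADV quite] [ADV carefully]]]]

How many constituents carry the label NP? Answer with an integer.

Scanning left to right, an opening `[NP` appears at word positions 1, 5, 9, 14, 18 — 5 in total.

5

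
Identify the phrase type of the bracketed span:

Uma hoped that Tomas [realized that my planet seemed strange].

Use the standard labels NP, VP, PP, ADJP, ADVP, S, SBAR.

The span is built around the verb "realized" — a verb phrase (VP).

VP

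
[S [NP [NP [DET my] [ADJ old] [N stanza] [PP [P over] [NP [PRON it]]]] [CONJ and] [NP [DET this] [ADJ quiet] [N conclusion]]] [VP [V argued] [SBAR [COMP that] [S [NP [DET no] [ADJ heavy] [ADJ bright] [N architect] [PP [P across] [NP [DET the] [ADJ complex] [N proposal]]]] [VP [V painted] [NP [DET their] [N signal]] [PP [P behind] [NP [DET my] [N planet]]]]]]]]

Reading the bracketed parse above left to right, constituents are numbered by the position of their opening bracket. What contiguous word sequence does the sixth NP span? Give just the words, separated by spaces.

the complex proposal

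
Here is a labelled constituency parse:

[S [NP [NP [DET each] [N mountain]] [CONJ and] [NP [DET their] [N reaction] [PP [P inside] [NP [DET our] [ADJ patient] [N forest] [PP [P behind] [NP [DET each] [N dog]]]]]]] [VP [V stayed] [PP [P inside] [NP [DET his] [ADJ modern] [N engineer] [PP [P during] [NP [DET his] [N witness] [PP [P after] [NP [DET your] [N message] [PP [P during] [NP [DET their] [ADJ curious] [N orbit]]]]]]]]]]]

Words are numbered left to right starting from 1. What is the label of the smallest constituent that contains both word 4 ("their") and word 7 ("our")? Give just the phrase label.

The smallest bracket enclosing both words is [NP their reaction inside our patient forest behind each dog], so the label is NP.

NP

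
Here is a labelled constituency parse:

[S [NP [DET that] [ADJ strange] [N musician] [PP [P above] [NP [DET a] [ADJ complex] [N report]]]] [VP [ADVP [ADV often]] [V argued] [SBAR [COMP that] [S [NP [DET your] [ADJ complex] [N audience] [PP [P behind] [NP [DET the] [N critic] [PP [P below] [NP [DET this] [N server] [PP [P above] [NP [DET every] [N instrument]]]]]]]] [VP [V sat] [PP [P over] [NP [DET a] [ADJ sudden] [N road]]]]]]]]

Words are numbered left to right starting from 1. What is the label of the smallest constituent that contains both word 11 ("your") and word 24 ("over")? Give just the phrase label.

Both words fall inside [S your complex audience behind the critic below this server above every instrument sat over a sudden road] (words 11–27), and no smaller constituent contains them both. Label: S.

S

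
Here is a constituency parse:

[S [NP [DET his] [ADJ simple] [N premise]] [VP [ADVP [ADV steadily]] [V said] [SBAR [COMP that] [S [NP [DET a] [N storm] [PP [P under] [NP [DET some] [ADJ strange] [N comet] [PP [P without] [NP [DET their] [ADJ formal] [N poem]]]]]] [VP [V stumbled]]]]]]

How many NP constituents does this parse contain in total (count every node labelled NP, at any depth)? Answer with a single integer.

4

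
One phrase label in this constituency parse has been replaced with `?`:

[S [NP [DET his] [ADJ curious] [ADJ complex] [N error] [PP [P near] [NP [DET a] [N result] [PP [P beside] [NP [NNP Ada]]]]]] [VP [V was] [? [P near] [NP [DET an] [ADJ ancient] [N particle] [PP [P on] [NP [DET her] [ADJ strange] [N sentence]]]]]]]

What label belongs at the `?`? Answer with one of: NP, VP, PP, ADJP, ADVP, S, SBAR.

PP

The `?` node immediately contains: P 'near', NP. That is the internal structure of a prepositional phrase, so the label is PP.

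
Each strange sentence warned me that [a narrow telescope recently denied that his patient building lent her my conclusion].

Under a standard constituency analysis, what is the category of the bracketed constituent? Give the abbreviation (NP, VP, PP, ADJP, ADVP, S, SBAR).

S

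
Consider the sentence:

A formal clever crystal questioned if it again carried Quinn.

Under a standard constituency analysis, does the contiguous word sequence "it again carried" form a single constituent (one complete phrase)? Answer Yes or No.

No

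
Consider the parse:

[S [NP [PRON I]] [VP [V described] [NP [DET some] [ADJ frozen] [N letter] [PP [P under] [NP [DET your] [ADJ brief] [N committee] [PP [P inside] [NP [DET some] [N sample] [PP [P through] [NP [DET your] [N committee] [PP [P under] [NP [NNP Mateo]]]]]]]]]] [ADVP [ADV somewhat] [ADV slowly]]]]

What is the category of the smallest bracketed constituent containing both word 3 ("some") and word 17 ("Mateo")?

Both words fall inside [NP some frozen letter under your brief committee inside some sample through your committee under Mateo] (words 3–17), and no smaller constituent contains them both. Label: NP.

NP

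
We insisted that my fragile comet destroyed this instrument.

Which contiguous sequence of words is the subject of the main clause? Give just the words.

we

The subject of the main clause is the NP immediately before the verb "insisted": "we".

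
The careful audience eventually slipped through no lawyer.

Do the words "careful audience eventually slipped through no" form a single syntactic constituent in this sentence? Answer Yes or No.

No

The smallest constituent containing the whole sequence is the clause [S the careful audience eventually slipped through no lawyer], but the sequence is only part of it — it straddles the boundary between noun phrase "the careful audience" and verb phrase "eventually slipped through no lawyer".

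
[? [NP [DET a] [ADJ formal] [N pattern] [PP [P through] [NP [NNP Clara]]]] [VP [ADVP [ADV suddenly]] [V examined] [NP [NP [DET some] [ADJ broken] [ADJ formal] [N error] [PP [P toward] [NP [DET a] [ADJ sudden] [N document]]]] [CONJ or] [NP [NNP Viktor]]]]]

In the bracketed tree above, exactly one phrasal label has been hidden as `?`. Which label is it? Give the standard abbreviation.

S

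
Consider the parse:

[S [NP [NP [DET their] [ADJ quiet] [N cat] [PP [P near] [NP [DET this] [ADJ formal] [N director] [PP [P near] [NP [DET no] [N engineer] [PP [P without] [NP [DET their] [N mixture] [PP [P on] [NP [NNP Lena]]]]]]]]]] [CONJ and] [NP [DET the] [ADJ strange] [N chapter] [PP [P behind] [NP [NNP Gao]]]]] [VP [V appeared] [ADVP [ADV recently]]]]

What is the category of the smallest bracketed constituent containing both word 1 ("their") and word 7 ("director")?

NP

Word 1 lies under S → NP → NP → DET; word 7 lies under S → NP → NP → PP → NP → N. The lowest shared node is the NP.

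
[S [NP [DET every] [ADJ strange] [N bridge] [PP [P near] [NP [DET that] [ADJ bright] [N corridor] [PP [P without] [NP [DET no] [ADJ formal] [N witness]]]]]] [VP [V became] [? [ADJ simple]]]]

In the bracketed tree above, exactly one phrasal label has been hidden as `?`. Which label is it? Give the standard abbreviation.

The `?` node immediately contains: ADJ 'simple'. That is the internal structure of an adjective phrase, so the label is ADJP.

ADJP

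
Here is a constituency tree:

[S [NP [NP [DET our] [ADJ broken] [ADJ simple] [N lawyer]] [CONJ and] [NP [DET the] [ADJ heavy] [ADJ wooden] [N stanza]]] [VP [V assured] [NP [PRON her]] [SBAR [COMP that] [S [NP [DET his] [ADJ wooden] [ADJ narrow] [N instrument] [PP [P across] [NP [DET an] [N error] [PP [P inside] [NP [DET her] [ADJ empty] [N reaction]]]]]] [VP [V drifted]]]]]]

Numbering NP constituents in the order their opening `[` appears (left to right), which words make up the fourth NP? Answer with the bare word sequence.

her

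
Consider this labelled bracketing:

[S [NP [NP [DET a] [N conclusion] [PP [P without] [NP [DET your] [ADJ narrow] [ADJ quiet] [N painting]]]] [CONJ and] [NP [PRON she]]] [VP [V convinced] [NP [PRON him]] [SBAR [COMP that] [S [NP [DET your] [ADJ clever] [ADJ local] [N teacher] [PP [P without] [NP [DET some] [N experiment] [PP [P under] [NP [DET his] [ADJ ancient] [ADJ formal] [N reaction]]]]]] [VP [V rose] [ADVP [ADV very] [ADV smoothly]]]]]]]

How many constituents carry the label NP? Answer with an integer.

The NP constituents are: [NP a conclusion without your narrow quiet painting and she]; [NP a conclusion without your narrow quiet painting]; [NP your narrow quiet painting]; [NP she]; [NP him]; [NP your clever local teacher without some experiment under his ancient formal reaction] …. Total: 8.

8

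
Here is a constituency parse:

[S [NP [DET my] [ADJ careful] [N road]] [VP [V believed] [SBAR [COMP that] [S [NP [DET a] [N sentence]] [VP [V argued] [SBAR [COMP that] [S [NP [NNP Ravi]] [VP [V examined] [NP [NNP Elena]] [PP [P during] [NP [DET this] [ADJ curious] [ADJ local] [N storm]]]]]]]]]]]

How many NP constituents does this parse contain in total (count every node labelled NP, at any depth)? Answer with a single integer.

5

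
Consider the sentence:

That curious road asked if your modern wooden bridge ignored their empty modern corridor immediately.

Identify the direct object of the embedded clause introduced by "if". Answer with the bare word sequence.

their empty modern corridor

"ignored" heads the VP of the embedded clause introduced by "if", and "their empty modern corridor" is its direct object.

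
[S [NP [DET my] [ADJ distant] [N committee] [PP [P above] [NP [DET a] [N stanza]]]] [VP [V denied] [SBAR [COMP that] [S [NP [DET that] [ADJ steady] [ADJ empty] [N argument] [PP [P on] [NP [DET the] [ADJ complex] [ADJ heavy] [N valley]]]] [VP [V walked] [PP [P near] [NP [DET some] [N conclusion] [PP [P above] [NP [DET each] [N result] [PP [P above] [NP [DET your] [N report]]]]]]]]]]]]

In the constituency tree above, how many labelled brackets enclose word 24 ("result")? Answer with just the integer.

10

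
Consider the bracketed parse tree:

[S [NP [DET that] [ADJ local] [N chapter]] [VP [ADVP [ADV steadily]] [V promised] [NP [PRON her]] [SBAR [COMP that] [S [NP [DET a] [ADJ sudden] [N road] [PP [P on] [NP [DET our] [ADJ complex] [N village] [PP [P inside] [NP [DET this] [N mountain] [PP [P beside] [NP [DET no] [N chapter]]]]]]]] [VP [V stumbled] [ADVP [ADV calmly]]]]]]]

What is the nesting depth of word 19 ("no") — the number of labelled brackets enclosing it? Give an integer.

12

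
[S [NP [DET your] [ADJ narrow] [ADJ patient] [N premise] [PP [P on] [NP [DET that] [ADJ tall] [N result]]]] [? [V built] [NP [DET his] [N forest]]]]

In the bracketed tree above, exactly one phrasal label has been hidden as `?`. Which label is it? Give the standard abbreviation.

VP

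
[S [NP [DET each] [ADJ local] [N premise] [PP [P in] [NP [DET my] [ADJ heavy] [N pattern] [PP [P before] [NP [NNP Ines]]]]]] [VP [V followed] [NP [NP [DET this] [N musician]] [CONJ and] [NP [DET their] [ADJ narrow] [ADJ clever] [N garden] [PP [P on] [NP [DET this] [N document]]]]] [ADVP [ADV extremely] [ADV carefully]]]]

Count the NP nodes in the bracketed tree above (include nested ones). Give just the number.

7

Scanning left to right, an opening `[NP` appears at word positions 1, 5, 9, 11, 11, 14, 19 — 7 in total.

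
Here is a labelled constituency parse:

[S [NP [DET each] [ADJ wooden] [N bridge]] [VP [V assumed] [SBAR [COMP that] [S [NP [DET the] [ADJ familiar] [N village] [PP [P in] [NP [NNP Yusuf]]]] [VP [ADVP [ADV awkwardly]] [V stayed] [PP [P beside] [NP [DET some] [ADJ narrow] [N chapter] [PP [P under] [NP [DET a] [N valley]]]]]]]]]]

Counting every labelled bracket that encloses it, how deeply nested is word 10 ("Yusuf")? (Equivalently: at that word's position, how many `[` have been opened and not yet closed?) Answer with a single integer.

The word sits inside NNP, which is inside NP, inside PP, inside NP, inside S, inside SBAR, inside VP, inside S — 8 brackets in all.

8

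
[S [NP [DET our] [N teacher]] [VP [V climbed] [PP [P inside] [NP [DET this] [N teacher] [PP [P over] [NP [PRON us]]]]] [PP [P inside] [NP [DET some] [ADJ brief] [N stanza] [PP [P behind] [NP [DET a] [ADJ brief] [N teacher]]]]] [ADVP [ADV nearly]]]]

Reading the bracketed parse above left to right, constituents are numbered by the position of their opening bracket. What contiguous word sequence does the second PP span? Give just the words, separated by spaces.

Opening `[PP` markers occur at word positions 4, 7, 9, 13; the second of these opens the constituent [PP over us].

over us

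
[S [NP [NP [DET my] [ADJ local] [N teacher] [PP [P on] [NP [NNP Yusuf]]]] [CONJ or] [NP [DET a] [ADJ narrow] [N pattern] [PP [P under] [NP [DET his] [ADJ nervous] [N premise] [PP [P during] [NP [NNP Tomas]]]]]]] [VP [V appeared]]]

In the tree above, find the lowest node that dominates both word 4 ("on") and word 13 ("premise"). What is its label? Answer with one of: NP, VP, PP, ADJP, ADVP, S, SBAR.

NP

The smallest bracket enclosing both words is [NP my local teacher on Yusuf or a narrow pattern under his nervous premise during Tomas], so the label is NP.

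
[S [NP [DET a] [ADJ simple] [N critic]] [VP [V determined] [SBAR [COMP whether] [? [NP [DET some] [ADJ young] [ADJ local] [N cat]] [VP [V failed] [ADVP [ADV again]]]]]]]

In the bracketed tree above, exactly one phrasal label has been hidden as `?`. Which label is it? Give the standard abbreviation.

S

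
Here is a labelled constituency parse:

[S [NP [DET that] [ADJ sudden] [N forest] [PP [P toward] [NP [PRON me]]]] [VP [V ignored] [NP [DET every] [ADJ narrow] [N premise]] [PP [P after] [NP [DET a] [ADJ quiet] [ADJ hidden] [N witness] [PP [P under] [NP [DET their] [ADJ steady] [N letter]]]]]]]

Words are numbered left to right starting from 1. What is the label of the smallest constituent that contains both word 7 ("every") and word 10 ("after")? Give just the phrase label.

VP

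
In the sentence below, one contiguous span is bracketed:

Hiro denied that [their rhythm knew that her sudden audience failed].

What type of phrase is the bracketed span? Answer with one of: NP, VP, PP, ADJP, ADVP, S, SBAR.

S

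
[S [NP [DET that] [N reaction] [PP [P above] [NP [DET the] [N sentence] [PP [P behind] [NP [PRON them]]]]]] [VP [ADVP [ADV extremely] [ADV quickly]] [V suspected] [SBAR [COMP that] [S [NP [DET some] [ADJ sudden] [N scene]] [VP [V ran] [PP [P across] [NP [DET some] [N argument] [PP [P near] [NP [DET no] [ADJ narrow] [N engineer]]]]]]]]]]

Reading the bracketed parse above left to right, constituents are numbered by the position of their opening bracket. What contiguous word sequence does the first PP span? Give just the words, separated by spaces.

above the sentence behind them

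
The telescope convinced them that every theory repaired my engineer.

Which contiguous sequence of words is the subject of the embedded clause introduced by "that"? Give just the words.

every theory

"every theory" is the NP that combines with the VP headed by "repaired" to form the embedded clause introduced by "that" — the subject.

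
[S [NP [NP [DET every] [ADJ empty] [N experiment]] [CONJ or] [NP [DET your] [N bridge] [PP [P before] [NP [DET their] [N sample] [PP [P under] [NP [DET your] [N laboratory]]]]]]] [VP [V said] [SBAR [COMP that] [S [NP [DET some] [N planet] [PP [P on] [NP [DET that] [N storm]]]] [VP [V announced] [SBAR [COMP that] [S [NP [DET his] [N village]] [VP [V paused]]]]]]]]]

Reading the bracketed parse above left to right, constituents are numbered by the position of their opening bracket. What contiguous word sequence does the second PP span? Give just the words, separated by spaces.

under your laboratory

Opening `[PP` markers occur at word positions 7, 10, 17; the second of these opens the constituent [PP under your laboratory].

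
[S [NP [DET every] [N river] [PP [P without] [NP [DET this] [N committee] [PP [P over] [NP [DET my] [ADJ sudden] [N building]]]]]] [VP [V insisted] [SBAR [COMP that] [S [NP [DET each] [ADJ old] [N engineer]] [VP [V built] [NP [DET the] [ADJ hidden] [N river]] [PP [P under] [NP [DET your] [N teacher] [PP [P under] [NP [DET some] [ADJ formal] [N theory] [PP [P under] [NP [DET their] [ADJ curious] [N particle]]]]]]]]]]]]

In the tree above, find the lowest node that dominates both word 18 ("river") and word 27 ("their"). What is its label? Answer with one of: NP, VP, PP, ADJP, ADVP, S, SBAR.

VP

Word 18 lies under S → VP → SBAR → S → VP → NP → N; word 27 lies under S → VP → SBAR → S → VP → PP → NP → PP → NP → PP → NP → DET. The lowest shared node is the VP.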